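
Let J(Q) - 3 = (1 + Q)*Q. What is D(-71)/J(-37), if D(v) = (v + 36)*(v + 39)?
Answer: 224/267 ≈ 0.83895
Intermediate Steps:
J(Q) = 3 + Q*(1 + Q) (J(Q) = 3 + (1 + Q)*Q = 3 + Q*(1 + Q))
D(v) = (36 + v)*(39 + v)
D(-71)/J(-37) = (1404 + (-71)² + 75*(-71))/(3 - 37 + (-37)²) = (1404 + 5041 - 5325)/(3 - 37 + 1369) = 1120/1335 = 1120*(1/1335) = 224/267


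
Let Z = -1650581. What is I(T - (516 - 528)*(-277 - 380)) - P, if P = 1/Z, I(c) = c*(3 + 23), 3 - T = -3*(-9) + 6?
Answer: -339630148883/1650581 ≈ -2.0576e+5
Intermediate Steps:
T = -30 (T = 3 - (-3*(-9) + 6) = 3 - (27 + 6) = 3 - 1*33 = 3 - 33 = -30)
I(c) = 26*c (I(c) = c*26 = 26*c)
P = -1/1650581 (P = 1/(-1650581) = -1/1650581 ≈ -6.0585e-7)
I(T - (516 - 528)*(-277 - 380)) - P = 26*(-30 - (516 - 528)*(-277 - 380)) - 1*(-1/1650581) = 26*(-30 - (-12)*(-657)) + 1/1650581 = 26*(-30 - 1*7884) + 1/1650581 = 26*(-30 - 7884) + 1/1650581 = 26*(-7914) + 1/1650581 = -205764 + 1/1650581 = -339630148883/1650581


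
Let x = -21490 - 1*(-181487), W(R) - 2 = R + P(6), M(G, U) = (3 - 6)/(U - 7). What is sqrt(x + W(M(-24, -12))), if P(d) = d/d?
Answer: sqrt(57760057)/19 ≈ 400.00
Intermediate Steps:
P(d) = 1
M(G, U) = -3/(-7 + U)
W(R) = 3 + R (W(R) = 2 + (R + 1) = 2 + (1 + R) = 3 + R)
x = 159997 (x = -21490 + 181487 = 159997)
sqrt(x + W(M(-24, -12))) = sqrt(159997 + (3 - 3/(-7 - 12))) = sqrt(159997 + (3 - 3/(-19))) = sqrt(159997 + (3 - 3*(-1/19))) = sqrt(159997 + (3 + 3/19)) = sqrt(159997 + 60/19) = sqrt(3040003/19) = sqrt(57760057)/19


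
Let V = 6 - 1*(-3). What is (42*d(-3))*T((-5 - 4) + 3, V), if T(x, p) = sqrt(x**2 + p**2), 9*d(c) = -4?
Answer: -56*sqrt(13) ≈ -201.91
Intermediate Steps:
d(c) = -4/9 (d(c) = (1/9)*(-4) = -4/9)
V = 9 (V = 6 + 3 = 9)
T(x, p) = sqrt(p**2 + x**2)
(42*d(-3))*T((-5 - 4) + 3, V) = (42*(-4/9))*sqrt(9**2 + ((-5 - 4) + 3)**2) = -56*sqrt(81 + (-9 + 3)**2)/3 = -56*sqrt(81 + (-6)**2)/3 = -56*sqrt(81 + 36)/3 = -56*sqrt(13)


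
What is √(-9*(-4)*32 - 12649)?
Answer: I*√11497 ≈ 107.22*I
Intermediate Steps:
√(-9*(-4)*32 - 12649) = √(36*32 - 12649) = √(1152 - 12649) = √(-11497) = I*√11497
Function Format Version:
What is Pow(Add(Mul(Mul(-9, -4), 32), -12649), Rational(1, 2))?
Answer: Mul(I, Pow(11497, Rational(1, 2))) ≈ Mul(107.22, I)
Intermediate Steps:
Pow(Add(Mul(Mul(-9, -4), 32), -12649), Rational(1, 2)) = Pow(Add(Mul(36, 32), -12649), Rational(1, 2)) = Pow(Add(1152, -12649), Rational(1, 2)) = Pow(-11497, Rational(1, 2)) = Mul(I, Pow(11497, Rational(1, 2)))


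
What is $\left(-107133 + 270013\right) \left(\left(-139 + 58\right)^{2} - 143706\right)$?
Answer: $-22338177600$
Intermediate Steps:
$\left(-107133 + 270013\right) \left(\left(-139 + 58\right)^{2} - 143706\right) = 162880 \left(\left(-81\right)^{2} - 143706\right) = 162880 \left(6561 - 143706\right) = 162880 \left(-137145\right) = -22338177600$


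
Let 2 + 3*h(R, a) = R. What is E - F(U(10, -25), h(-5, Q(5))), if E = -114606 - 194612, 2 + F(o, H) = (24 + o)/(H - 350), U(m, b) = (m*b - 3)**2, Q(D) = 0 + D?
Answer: -326649213/1057 ≈ -3.0903e+5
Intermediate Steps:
Q(D) = D
U(m, b) = (-3 + b*m)**2 (U(m, b) = (b*m - 3)**2 = (-3 + b*m)**2)
h(R, a) = -2/3 + R/3
F(o, H) = -2 + (24 + o)/(-350 + H) (F(o, H) = -2 + (24 + o)/(H - 350) = -2 + (24 + o)/(-350 + H))
E = -309218
E - F(U(10, -25), h(-5, Q(5))) = -309218 - (724 + (-3 - 25*10)**2 - 2*(-2/3 + (1/3)*(-5)))/(-350 + (-2/3 + (1/3)*(-5))) = -309218 - (724 + (-3 - 250)**2 - 2*(-2/3 - 5/3))/(-350 + (-2/3 - 5/3)) = -309218 - (724 + (-253)**2 - 2*(-7/3))/(-350 - 7/3) = -309218 - (724 + 64009 + 14/3)/(-1057/3) = -309218 - (-3)*194213/(1057*3) = -309218 - 1*(-194213/1057) = -309218 + 194213/1057 = -326649213/1057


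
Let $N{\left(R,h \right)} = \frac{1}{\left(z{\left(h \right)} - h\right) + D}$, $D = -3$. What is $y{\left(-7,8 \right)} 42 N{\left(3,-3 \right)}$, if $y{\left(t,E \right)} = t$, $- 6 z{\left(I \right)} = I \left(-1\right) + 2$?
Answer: $\frac{1764}{5} \approx 352.8$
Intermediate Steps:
$z{\left(I \right)} = - \frac{1}{3} + \frac{I}{6}$ ($z{\left(I \right)} = - \frac{I \left(-1\right) + 2}{6} = - \frac{- I + 2}{6} = - \frac{2 - I}{6} = - \frac{1}{3} + \frac{I}{6}$)
$N{\left(R,h \right)} = \frac{1}{- \frac{10}{3} - \frac{5 h}{6}}$ ($N{\left(R,h \right)} = \frac{1}{\left(\left(- \frac{1}{3} + \frac{h}{6}\right) - h\right) - 3} = \frac{1}{\left(- \frac{1}{3} - \frac{5 h}{6}\right) - 3} = \frac{1}{- \frac{10}{3} - \frac{5 h}{6}}$)
$y{\left(-7,8 \right)} 42 N{\left(3,-3 \right)} = \left(-7\right) 42 \left(- \frac{6}{20 + 5 \left(-3\right)}\right) = - 294 \left(- \frac{6}{20 - 15}\right) = - 294 \left(- \frac{6}{5}\right) = - 294 \left(\left(-6\right) \frac{1}{5}\right) = \left(-294\right) \left(- \frac{6}{5}\right) = \frac{1764}{5}$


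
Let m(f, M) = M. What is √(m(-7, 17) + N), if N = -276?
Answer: I*√259 ≈ 16.093*I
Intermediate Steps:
√(m(-7, 17) + N) = √(17 - 276) = √(-259) = I*√259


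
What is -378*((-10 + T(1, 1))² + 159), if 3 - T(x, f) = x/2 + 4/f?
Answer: -220185/2 ≈ -1.1009e+5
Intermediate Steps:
T(x, f) = 3 - 4/f - x/2 (T(x, f) = 3 - (x/2 + 4/f) = 3 + (-4/f - x/2) = 3 - 4/f - x/2)
-378*((-10 + T(1, 1))² + 159) = -378*((-10 + (3 - 4/1 - ½*1))² + 159) = -378*((-10 + (3 - 4*1 - ½))² + 159) = -378*((-10 + (3 - 4 - ½))² + 159) = -378*((-10 - 3/2)² + 159) = -378*((-23/2)² + 159) = -378*(529/4 + 159) = -378*1165/4 = -220185/2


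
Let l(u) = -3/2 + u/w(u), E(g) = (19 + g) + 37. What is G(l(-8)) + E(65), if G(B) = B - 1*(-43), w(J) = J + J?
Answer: 163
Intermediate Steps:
w(J) = 2*J
E(g) = 56 + g
l(u) = -1 (l(u) = -3/2 + u/((2*u)) = -3*½ + u*(1/(2*u)) = -3/2 + ½ = -1)
G(B) = 43 + B (G(B) = B + 43 = 43 + B)
G(l(-8)) + E(65) = (43 - 1) + (56 + 65) = 42 + 121 = 163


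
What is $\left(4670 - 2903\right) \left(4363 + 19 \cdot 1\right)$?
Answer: $7742994$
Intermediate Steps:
$\left(4670 - 2903\right) \left(4363 + 19 \cdot 1\right) = 1767 \left(4363 + 19\right) = 1767 \cdot 4382 = 7742994$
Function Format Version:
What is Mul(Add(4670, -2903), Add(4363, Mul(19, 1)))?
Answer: 7742994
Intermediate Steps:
Mul(Add(4670, -2903), Add(4363, Mul(19, 1))) = Mul(1767, Add(4363, 19)) = Mul(1767, 4382) = 7742994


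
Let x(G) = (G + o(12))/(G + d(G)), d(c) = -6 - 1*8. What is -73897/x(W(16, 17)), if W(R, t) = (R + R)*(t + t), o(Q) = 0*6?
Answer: -39682689/544 ≈ -72946.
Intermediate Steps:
o(Q) = 0
d(c) = -14 (d(c) = -6 - 8 = -14)
W(R, t) = 4*R*t (W(R, t) = (2*R)*(2*t) = 4*R*t)
x(G) = G/(-14 + G) (x(G) = (G + 0)/(G - 14) = G/(-14 + G))
-73897/x(W(16, 17)) = -73897/((4*16*17)/(-14 + 4*16*17)) = -73897/(1088/(-14 + 1088)) = -73897/(1088/1074) = -73897/(1088*(1/1074)) = -73897/544/537 = -73897*537/544 = -39682689/544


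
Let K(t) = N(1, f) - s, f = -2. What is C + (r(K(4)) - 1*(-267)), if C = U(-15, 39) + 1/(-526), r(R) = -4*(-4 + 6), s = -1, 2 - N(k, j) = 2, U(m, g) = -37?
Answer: 116771/526 ≈ 222.00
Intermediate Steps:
N(k, j) = 0 (N(k, j) = 2 - 1*2 = 2 - 2 = 0)
K(t) = 1 (K(t) = 0 - 1*(-1) = 0 + 1 = 1)
r(R) = -8 (r(R) = -4*2 = -8)
C = -19463/526 (C = -37 + 1/(-526) = -37 - 1/526 = -19463/526 ≈ -37.002)
C + (r(K(4)) - 1*(-267)) = -19463/526 + (-8 - 1*(-267)) = -19463/526 + (-8 + 267) = -19463/526 + 259 = 116771/526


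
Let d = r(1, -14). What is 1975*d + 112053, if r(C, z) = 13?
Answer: 137728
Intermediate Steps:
d = 13
1975*d + 112053 = 1975*13 + 112053 = 25675 + 112053 = 137728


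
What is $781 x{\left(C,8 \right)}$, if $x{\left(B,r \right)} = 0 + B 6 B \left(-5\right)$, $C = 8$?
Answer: $-1499520$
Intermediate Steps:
$x{\left(B,r \right)} = - 30 B^{2}$ ($x{\left(B,r \right)} = 0 + 6 B B \left(-5\right) = 0 + 6 B^{2} \left(-5\right) = 0 - 30 B^{2} = - 30 B^{2}$)
$781 x{\left(C,8 \right)} = 781 \left(- 30 \cdot 8^{2}\right) = 781 \left(\left(-30\right) 64\right) = 781 \left(-1920\right) = -1499520$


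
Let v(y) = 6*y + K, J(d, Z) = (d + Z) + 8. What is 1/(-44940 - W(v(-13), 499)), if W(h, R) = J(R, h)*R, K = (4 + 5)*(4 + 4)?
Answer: -1/294939 ≈ -3.3905e-6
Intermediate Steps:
J(d, Z) = 8 + Z + d (J(d, Z) = (Z + d) + 8 = 8 + Z + d)
K = 72 (K = 9*8 = 72)
v(y) = 72 + 6*y (v(y) = 6*y + 72 = 72 + 6*y)
W(h, R) = R*(8 + R + h) (W(h, R) = (8 + h + R)*R = (8 + R + h)*R = R*(8 + R + h))
1/(-44940 - W(v(-13), 499)) = 1/(-44940 - 499*(8 + 499 + (72 + 6*(-13)))) = 1/(-44940 - 499*(8 + 499 + (72 - 78))) = 1/(-44940 - 499*(8 + 499 - 6)) = 1/(-44940 - 499*501) = 1/(-44940 - 1*249999) = 1/(-44940 - 249999) = 1/(-294939) = -1/294939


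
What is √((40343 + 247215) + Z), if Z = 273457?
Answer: 3*√62335 ≈ 749.01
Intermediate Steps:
√((40343 + 247215) + Z) = √((40343 + 247215) + 273457) = √(287558 + 273457) = √561015 = 3*√62335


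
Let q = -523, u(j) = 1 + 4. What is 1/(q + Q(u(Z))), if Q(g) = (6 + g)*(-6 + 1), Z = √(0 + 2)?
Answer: -1/578 ≈ -0.0017301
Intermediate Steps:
Z = √2 ≈ 1.4142
u(j) = 5
Q(g) = -30 - 5*g (Q(g) = (6 + g)*(-5) = -30 - 5*g)
1/(q + Q(u(Z))) = 1/(-523 + (-30 - 5*5)) = 1/(-523 + (-30 - 25)) = 1/(-523 - 55) = 1/(-578) = -1/578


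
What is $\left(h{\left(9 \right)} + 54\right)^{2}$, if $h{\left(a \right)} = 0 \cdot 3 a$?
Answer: $2916$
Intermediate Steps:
$h{\left(a \right)} = 0$ ($h{\left(a \right)} = 0 a = 0$)
$\left(h{\left(9 \right)} + 54\right)^{2} = \left(0 + 54\right)^{2} = 54^{2} = 2916$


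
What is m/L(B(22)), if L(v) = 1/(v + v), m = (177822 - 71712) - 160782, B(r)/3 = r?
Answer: -7216704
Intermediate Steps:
B(r) = 3*r
m = -54672 (m = 106110 - 160782 = -54672)
L(v) = 1/(2*v)
m/L(B(22)) = -54672/(1/(2*((3*22)))) = -54672/((1/2)/66) = -54672/((1/2)*(1/66)) = -54672/1/132 = -54672*132 = -7216704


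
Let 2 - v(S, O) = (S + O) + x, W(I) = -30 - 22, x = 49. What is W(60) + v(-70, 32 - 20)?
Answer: -41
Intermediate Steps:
W(I) = -52
v(S, O) = -47 - O - S (v(S, O) = 2 - ((S + O) + 49) = 2 - ((O + S) + 49) = 2 - (49 + O + S) = 2 + (-49 - O - S) = -47 - O - S)
W(60) + v(-70, 32 - 20) = -52 + (-47 - (32 - 20) - 1*(-70)) = -52 + (-47 - 1*12 + 70) = -52 + (-47 - 12 + 70) = -52 + 11 = -41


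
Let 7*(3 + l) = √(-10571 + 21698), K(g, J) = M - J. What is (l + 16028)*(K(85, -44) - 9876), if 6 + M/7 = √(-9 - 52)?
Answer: -(9874 - 7*I*√61)*(112175 + √11127)/7 ≈ -1.5838e+8 + 8.7694e+5*I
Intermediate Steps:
M = -42 + 7*I*√61 (M = -42 + 7*√(-9 - 52) = -42 + 7*√(-61) = -42 + 7*(I*√61) = -42 + 7*I*√61 ≈ -42.0 + 54.672*I)
K(g, J) = -42 - J + 7*I*√61 (K(g, J) = (-42 + 7*I*√61) - J = -42 - J + 7*I*√61)
l = -3 + √11127/7 (l = -3 + √(-10571 + 21698)/7 = -3 + √11127/7 ≈ 12.069)
(l + 16028)*(K(85, -44) - 9876) = ((-3 + √11127/7) + 16028)*((-42 - 1*(-44) + 7*I*√61) - 9876) = (16025 + √11127/7)*((-42 + 44 + 7*I*√61) - 9876) = (16025 + √11127/7)*((2 + 7*I*√61) - 9876) = (16025 + √11127/7)*(-9874 + 7*I*√61) = (-9874 + 7*I*√61)*(16025 + √11127/7)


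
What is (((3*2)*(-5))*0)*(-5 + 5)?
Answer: 0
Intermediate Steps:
(((3*2)*(-5))*0)*(-5 + 5) = ((6*(-5))*0)*0 = -30*0*0 = 0*0 = 0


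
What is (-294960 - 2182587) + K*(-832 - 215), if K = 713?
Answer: -3224058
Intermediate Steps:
(-294960 - 2182587) + K*(-832 - 215) = (-294960 - 2182587) + 713*(-832 - 215) = -2477547 + 713*(-1047) = -2477547 - 746511 = -3224058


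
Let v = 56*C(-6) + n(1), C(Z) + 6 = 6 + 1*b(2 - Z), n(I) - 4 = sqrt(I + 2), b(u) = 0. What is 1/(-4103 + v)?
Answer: -4099/16801798 - sqrt(3)/16801798 ≈ -0.00024407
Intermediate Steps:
n(I) = 4 + sqrt(2 + I) (n(I) = 4 + sqrt(I + 2) = 4 + sqrt(2 + I))
C(Z) = 0 (C(Z) = -6 + (6 + 1*0) = -6 + (6 + 0) = -6 + 6 = 0)
v = 4 + sqrt(3) (v = 56*0 + (4 + sqrt(2 + 1)) = 0 + (4 + sqrt(3)) = 4 + sqrt(3) ≈ 5.7320)
1/(-4103 + v) = 1/(-4103 + (4 + sqrt(3))) = 1/(-4099 + sqrt(3))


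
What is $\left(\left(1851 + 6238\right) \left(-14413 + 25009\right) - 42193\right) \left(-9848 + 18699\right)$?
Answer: $758255000201$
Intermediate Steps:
$\left(\left(1851 + 6238\right) \left(-14413 + 25009\right) - 42193\right) \left(-9848 + 18699\right) = \left(8089 \cdot 10596 - 42193\right) 8851 = \left(85711044 - 42193\right) 8851 = 85668851 \cdot 8851 = 758255000201$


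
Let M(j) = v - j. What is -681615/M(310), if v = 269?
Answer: 681615/41 ≈ 16625.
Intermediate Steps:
M(j) = 269 - j
-681615/M(310) = -681615/(269 - 1*310) = -681615/(269 - 310) = -681615/(-41) = -681615*(-1/41) = 681615/41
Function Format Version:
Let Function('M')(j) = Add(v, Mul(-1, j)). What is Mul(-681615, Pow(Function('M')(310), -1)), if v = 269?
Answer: Rational(681615, 41) ≈ 16625.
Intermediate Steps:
Function('M')(j) = Add(269, Mul(-1, j))
Mul(-681615, Pow(Function('M')(310), -1)) = Mul(-681615, Pow(Add(269, Mul(-1, 310)), -1)) = Mul(-681615, Pow(Add(269, -310), -1)) = Mul(-681615, Pow(-41, -1)) = Mul(-681615, Rational(-1, 41)) = Rational(681615, 41)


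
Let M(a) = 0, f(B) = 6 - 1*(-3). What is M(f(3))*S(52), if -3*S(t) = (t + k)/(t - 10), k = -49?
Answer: 0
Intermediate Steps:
f(B) = 9 (f(B) = 6 + 3 = 9)
S(t) = -(-49 + t)/(3*(-10 + t)) (S(t) = -(t - 49)/(3*(t - 10)) = -(-49 + t)/(3*(-10 + t)))
M(f(3))*S(52) = 0*((49 - 1*52)/(3*(-10 + 52))) = 0*((⅓)*(49 - 52)/42) = 0*((⅓)*(1/42)*(-3)) = 0*(-1/42) = 0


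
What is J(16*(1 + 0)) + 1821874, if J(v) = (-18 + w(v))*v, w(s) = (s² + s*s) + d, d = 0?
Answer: 1829778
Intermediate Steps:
w(s) = 2*s² (w(s) = (s² + s*s) + 0 = (s² + s²) + 0 = 2*s² + 0 = 2*s²)
J(v) = v*(-18 + 2*v²) (J(v) = (-18 + 2*v²)*v = v*(-18 + 2*v²))
J(16*(1 + 0)) + 1821874 = 2*(16*(1 + 0))*(-9 + (16*(1 + 0))²) + 1821874 = 2*(16*1)*(-9 + (16*1)²) + 1821874 = 2*16*(-9 + 16²) + 1821874 = 2*16*(-9 + 256) + 1821874 = 2*16*247 + 1821874 = 7904 + 1821874 = 1829778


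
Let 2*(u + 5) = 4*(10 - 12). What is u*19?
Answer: -171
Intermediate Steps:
u = -9 (u = -5 + (4*(10 - 12))/2 = -5 + (4*(-2))/2 = -5 + (½)*(-8) = -5 - 4 = -9)
u*19 = -9*19 = -171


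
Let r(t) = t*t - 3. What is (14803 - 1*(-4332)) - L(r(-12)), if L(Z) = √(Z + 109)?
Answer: 19135 - 5*√10 ≈ 19119.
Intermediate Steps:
r(t) = -3 + t² (r(t) = t² - 3 = -3 + t²)
L(Z) = √(109 + Z)
(14803 - 1*(-4332)) - L(r(-12)) = (14803 - 1*(-4332)) - √(109 + (-3 + (-12)²)) = (14803 + 4332) - √(109 + (-3 + 144)) = 19135 - √(109 + 141) = 19135 - √250 = 19135 - 5*√10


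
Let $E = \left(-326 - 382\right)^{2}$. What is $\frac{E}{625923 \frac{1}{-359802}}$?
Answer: $- \frac{20039532192}{69547} \approx -2.8814 \cdot 10^{5}$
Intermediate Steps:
$E = 501264$ ($E = \left(-708\right)^{2} = 501264$)
$\frac{E}{625923 \frac{1}{-359802}} = \frac{501264}{625923 \frac{1}{-359802}} = \frac{501264}{625923 \left(- \frac{1}{359802}\right)} = \frac{501264}{- \frac{69547}{39978}} = 501264 \left(- \frac{39978}{69547}\right) = - \frac{20039532192}{69547}$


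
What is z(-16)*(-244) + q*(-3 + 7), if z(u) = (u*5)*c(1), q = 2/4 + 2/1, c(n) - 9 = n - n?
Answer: 175690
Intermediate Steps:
c(n) = 9 (c(n) = 9 + (n - n) = 9 + 0 = 9)
q = 5/2 (q = 2*(¼) + 2*1 = ½ + 2 = 5/2 ≈ 2.5000)
z(u) = 45*u (z(u) = (u*5)*9 = (5*u)*9 = 45*u)
z(-16)*(-244) + q*(-3 + 7) = (45*(-16))*(-244) + 5*(-3 + 7)/2 = -720*(-244) + (5/2)*4 = 175680 + 10 = 175690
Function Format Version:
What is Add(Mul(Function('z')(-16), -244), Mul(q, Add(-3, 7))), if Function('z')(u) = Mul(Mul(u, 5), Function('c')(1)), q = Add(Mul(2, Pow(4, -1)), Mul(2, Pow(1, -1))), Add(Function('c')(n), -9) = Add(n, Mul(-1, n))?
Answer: 175690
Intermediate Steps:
Function('c')(n) = 9 (Function('c')(n) = Add(9, Add(n, Mul(-1, n))) = Add(9, 0) = 9)
q = Rational(5, 2) (q = Add(Mul(2, Rational(1, 4)), Mul(2, 1)) = Add(Rational(1, 2), 2) = Rational(5, 2) ≈ 2.5000)
Function('z')(u) = Mul(45, u) (Function('z')(u) = Mul(Mul(u, 5), 9) = Mul(Mul(5, u), 9) = Mul(45, u))
Add(Mul(Function('z')(-16), -244), Mul(q, Add(-3, 7))) = Add(Mul(Mul(45, -16), -244), Mul(Rational(5, 2), Add(-3, 7))) = Add(Mul(-720, -244), Mul(Rational(5, 2), 4)) = Add(175680, 10) = 175690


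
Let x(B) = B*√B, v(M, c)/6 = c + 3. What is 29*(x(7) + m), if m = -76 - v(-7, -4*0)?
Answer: -2726 + 203*√7 ≈ -2188.9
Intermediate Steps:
v(M, c) = 18 + 6*c (v(M, c) = 6*(c + 3) = 6*(3 + c) = 18 + 6*c)
x(B) = B^(3/2)
m = -94 (m = -76 - (18 + 6*(-4*0)) = -76 - (18 + 6*0) = -76 - (18 + 0) = -76 - 1*18 = -76 - 18 = -94)
29*(x(7) + m) = 29*(7^(3/2) - 94) = 29*(7*√7 - 94) = 29*(-94 + 7*√7) = -2726 + 203*√7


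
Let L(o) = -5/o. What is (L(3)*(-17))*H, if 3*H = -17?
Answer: -1445/9 ≈ -160.56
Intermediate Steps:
H = -17/3 (H = (⅓)*(-17) = -17/3 ≈ -5.6667)
(L(3)*(-17))*H = (-5/3*(-17))*(-17/3) = (-5*⅓*(-17))*(-17/3) = -5/3*(-17)*(-17/3) = (85/3)*(-17/3) = -1445/9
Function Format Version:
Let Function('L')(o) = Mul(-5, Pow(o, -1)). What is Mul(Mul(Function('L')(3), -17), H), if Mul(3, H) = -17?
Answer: Rational(-1445, 9) ≈ -160.56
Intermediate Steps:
H = Rational(-17, 3) (H = Mul(Rational(1, 3), -17) = Rational(-17, 3) ≈ -5.6667)
Mul(Mul(Function('L')(3), -17), H) = Mul(Mul(Mul(-5, Pow(3, -1)), -17), Rational(-17, 3)) = Mul(Mul(Mul(-5, Rational(1, 3)), -17), Rational(-17, 3)) = Mul(Mul(Rational(-5, 3), -17), Rational(-17, 3)) = Mul(Rational(85, 3), Rational(-17, 3)) = Rational(-1445, 9)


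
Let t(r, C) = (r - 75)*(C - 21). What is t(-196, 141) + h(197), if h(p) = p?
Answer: -32323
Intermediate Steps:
t(r, C) = (-75 + r)*(-21 + C)
t(-196, 141) + h(197) = (1575 - 75*141 - 21*(-196) + 141*(-196)) + 197 = (1575 - 10575 + 4116 - 27636) + 197 = -32520 + 197 = -32323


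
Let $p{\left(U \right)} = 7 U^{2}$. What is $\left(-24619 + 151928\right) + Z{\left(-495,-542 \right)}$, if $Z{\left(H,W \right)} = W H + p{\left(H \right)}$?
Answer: $2110774$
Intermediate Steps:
$Z{\left(H,W \right)} = 7 H^{2} + H W$ ($Z{\left(H,W \right)} = W H + 7 H^{2} = H W + 7 H^{2} = 7 H^{2} + H W$)
$\left(-24619 + 151928\right) + Z{\left(-495,-542 \right)} = \left(-24619 + 151928\right) - 495 \left(-542 + 7 \left(-495\right)\right) = 127309 - 495 \left(-542 - 3465\right) = 127309 - -1983465 = 127309 + 1983465 = 2110774$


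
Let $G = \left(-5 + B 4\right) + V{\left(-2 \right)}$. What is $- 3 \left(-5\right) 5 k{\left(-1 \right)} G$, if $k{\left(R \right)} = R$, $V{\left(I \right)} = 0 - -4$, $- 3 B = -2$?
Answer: $-125$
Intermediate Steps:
$B = \frac{2}{3}$ ($B = \left(- \frac{1}{3}\right) \left(-2\right) = \frac{2}{3} \approx 0.66667$)
$V{\left(I \right)} = 4$ ($V{\left(I \right)} = 0 + 4 = 4$)
$G = \frac{5}{3}$ ($G = \left(-5 + \frac{2}{3} \cdot 4\right) + 4 = \left(-5 + \frac{8}{3}\right) + 4 = - \frac{7}{3} + 4 = \frac{5}{3} \approx 1.6667$)
$- 3 \left(-5\right) 5 k{\left(-1 \right)} G = - 3 \left(-5\right) 5 \left(-1\right) \frac{5}{3} = - 3 \left(\left(-25\right) \left(-1\right)\right) \frac{5}{3} = \left(-3\right) 25 \cdot \frac{5}{3} = \left(-75\right) \frac{5}{3} = -125$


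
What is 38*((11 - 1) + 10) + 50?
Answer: 810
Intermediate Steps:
38*((11 - 1) + 10) + 50 = 38*(10 + 10) + 50 = 38*20 + 50 = 760 + 50 = 810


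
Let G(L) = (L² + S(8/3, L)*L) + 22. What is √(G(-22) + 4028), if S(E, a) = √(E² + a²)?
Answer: √(40806 - 132*√1105)/3 ≈ 63.612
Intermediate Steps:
G(L) = 22 + L² + L*√(64/9 + L²) (G(L) = (L² + √((8/3)² + L²)*L) + 22 = (L² + √(64/9 + L²)*L) + 22 = (L² + L*√(64/9 + L²)) + 22 = 22 + L² + L*√(64/9 + L²))
√(G(-22) + 4028) = √((22 + (-22)² + (⅓)*(-22)*√(64 + 9*(-22)²)) + 4028) = √((22 + 484 + (⅓)*(-22)*√(64 + 9*484)) + 4028) = √((22 + 484 + (⅓)*(-22)*√(64 + 4356)) + 4028) = √((22 + 484 + (⅓)*(-22)*√4420) + 4028) = √((22 + 484 + (⅓)*(-22)*(2*√1105)) + 4028) = √((22 + 484 - 44*√1105/3) + 4028) = √((506 - 44*√1105/3) + 4028) = √(4534 - 44*√1105/3)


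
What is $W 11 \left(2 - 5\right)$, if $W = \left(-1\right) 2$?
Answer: $66$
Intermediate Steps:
$W = -2$
$W 11 \left(2 - 5\right) = \left(-2\right) 11 \left(2 - 5\right) = - 22 \left(2 - 5\right) = \left(-22\right) \left(-3\right) = 66$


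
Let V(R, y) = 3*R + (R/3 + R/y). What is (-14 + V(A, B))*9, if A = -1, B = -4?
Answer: -615/4 ≈ -153.75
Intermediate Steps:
V(R, y) = 10*R/3 + R/y (V(R, y) = 3*R + (R*(⅓) + R/y) = 3*R + (R/3 + R/y) = 10*R/3 + R/y)
(-14 + V(A, B))*9 = (-14 + ((10/3)*(-1) - 1/(-4)))*9 = (-14 + (-10/3 - 1*(-¼)))*9 = (-14 + (-10/3 + ¼))*9 = (-14 - 37/12)*9 = -205/12*9 = -615/4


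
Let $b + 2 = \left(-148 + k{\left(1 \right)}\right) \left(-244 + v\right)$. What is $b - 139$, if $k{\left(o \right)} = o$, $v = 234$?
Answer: $1329$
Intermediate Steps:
$b = 1468$ ($b = -2 + \left(-148 + 1\right) \left(-244 + 234\right) = -2 - -1470 = -2 + 1470 = 1468$)
$b - 139 = 1468 - 139 = 1329$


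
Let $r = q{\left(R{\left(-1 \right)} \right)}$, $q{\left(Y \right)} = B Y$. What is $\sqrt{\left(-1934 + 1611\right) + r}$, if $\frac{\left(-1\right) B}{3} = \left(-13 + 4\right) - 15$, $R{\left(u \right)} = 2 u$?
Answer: $i \sqrt{467} \approx 21.61 i$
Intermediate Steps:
$B = 72$ ($B = - 3 \left(\left(-13 + 4\right) - 15\right) = - 3 \left(-9 - 15\right) = \left(-3\right) \left(-24\right) = 72$)
$q{\left(Y \right)} = 72 Y$
$r = -144$ ($r = 72 \cdot 2 \left(-1\right) = 72 \left(-2\right) = -144$)
$\sqrt{\left(-1934 + 1611\right) + r} = \sqrt{\left(-1934 + 1611\right) - 144} = \sqrt{-323 - 144} = \sqrt{-467} = i \sqrt{467}$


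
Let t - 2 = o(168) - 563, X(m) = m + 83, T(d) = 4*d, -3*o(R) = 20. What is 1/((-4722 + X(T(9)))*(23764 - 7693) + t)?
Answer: -3/221926142 ≈ -1.3518e-8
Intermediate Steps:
o(R) = -20/3 (o(R) = -1/3*20 = -20/3)
X(m) = 83 + m
t = -1703/3 (t = 2 + (-20/3 - 563) = 2 - 1709/3 = -1703/3 ≈ -567.67)
1/((-4722 + X(T(9)))*(23764 - 7693) + t) = 1/((-4722 + (83 + 4*9))*(23764 - 7693) - 1703/3) = 1/((-4722 + (83 + 36))*16071 - 1703/3) = 1/((-4722 + 119)*16071 - 1703/3) = 1/(-4603*16071 - 1703/3) = 1/(-73974813 - 1703/3) = 1/(-221926142/3) = -3/221926142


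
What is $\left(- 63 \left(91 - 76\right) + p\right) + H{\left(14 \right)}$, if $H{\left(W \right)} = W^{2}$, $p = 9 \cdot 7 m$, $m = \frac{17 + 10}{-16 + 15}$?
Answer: $-2450$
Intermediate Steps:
$m = -27$ ($m = \frac{27}{-1} = 27 \left(-1\right) = -27$)
$p = -1701$ ($p = 9 \cdot 7 \left(-27\right) = 63 \left(-27\right) = -1701$)
$\left(- 63 \left(91 - 76\right) + p\right) + H{\left(14 \right)} = \left(- 63 \left(91 - 76\right) - 1701\right) + 14^{2} = \left(\left(-63\right) 15 - 1701\right) + 196 = \left(-945 - 1701\right) + 196 = -2646 + 196 = -2450$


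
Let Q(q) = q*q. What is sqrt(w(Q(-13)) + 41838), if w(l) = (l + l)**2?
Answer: sqrt(156082) ≈ 395.07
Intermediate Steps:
Q(q) = q**2
w(l) = 4*l**2 (w(l) = (2*l)**2 = 4*l**2)
sqrt(w(Q(-13)) + 41838) = sqrt(4*((-13)**2)**2 + 41838) = sqrt(4*169**2 + 41838) = sqrt(4*28561 + 41838) = sqrt(114244 + 41838) = sqrt(156082)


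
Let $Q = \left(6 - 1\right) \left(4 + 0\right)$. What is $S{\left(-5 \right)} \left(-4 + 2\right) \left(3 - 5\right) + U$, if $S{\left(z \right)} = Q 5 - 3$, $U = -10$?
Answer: $378$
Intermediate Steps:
$Q = 20$ ($Q = 5 \cdot 4 = 20$)
$S{\left(z \right)} = 97$ ($S{\left(z \right)} = 20 \cdot 5 - 3 = 100 - 3 = 97$)
$S{\left(-5 \right)} \left(-4 + 2\right) \left(3 - 5\right) + U = 97 \left(-4 + 2\right) \left(3 - 5\right) - 10 = 97 \left(\left(-2\right) \left(-2\right)\right) - 10 = 97 \cdot 4 - 10 = 388 - 10 = 378$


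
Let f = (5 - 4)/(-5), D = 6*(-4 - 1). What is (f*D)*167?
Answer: 1002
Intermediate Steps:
D = -30 (D = 6*(-5) = -30)
f = -⅕ (f = -⅕*1 = -⅕ ≈ -0.20000)
(f*D)*167 = -⅕*(-30)*167 = 6*167 = 1002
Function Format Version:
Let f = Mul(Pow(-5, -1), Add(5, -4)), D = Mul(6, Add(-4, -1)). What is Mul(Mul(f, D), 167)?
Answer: 1002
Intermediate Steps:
D = -30 (D = Mul(6, -5) = -30)
f = Rational(-1, 5) (f = Mul(Rational(-1, 5), 1) = Rational(-1, 5) ≈ -0.20000)
Mul(Mul(f, D), 167) = Mul(Mul(Rational(-1, 5), -30), 167) = Mul(6, 167) = 1002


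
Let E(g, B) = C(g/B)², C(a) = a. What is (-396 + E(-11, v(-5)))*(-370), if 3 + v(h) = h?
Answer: 4666255/32 ≈ 1.4582e+5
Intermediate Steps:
v(h) = -3 + h
E(g, B) = g²/B² (E(g, B) = (g/B)² = g²/B²)
(-396 + E(-11, v(-5)))*(-370) = (-396 + (-11)²/(-3 - 5)²)*(-370) = (-396 + 121/(-8)²)*(-370) = (-396 + (1/64)*121)*(-370) = (-396 + 121/64)*(-370) = -25223/64*(-370) = 4666255/32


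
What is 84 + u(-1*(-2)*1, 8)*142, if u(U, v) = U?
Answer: 368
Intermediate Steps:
84 + u(-1*(-2)*1, 8)*142 = 84 + (-1*(-2)*1)*142 = 84 + (2*1)*142 = 84 + 2*142 = 84 + 284 = 368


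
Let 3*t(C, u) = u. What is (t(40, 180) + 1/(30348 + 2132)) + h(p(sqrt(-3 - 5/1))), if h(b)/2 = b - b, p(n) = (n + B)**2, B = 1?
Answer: 1948801/32480 ≈ 60.000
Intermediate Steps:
t(C, u) = u/3
p(n) = (1 + n)**2 (p(n) = (n + 1)**2 = (1 + n)**2)
h(b) = 0 (h(b) = 2*(b - b) = 2*0 = 0)
(t(40, 180) + 1/(30348 + 2132)) + h(p(sqrt(-3 - 5/1))) = ((1/3)*180 + 1/(30348 + 2132)) + 0 = (60 + 1/32480) + 0 = 1948801/32480 + 0 = 1948801/32480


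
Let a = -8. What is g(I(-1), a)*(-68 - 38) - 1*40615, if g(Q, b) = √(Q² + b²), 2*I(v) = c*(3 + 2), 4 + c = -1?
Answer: -40615 - 53*√881 ≈ -42188.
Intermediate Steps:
c = -5 (c = -4 - 1 = -5)
I(v) = -25/2 (I(v) = (-5*(3 + 2))/2 = (-5*5)/2 = (½)*(-25) = -25/2)
g(I(-1), a)*(-68 - 38) - 1*40615 = √((-25/2)² + (-8)²)*(-68 - 38) - 1*40615 = √(625/4 + 64)*(-106) - 40615 = √(881/4)*(-106) - 40615 = (√881/2)*(-106) - 40615 = -53*√881 - 40615 = -40615 - 53*√881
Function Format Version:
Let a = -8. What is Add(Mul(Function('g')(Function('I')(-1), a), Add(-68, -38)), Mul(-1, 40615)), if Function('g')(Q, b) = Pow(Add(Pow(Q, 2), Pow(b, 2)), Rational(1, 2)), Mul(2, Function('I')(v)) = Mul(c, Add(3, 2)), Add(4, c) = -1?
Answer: Add(-40615, Mul(-53, Pow(881, Rational(1, 2)))) ≈ -42188.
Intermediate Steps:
c = -5 (c = Add(-4, -1) = -5)
Function('I')(v) = Rational(-25, 2) (Function('I')(v) = Mul(Rational(1, 2), Mul(-5, Add(3, 2))) = Mul(Rational(1, 2), Mul(-5, 5)) = Mul(Rational(1, 2), -25) = Rational(-25, 2))
Add(Mul(Function('g')(Function('I')(-1), a), Add(-68, -38)), Mul(-1, 40615)) = Add(Mul(Pow(Add(Pow(Rational(-25, 2), 2), Pow(-8, 2)), Rational(1, 2)), Add(-68, -38)), Mul(-1, 40615)) = Add(Mul(Pow(Add(Rational(625, 4), 64), Rational(1, 2)), -106), -40615) = Add(Mul(Pow(Rational(881, 4), Rational(1, 2)), -106), -40615) = Add(Mul(Mul(Rational(1, 2), Pow(881, Rational(1, 2))), -106), -40615) = Add(Mul(-53, Pow(881, Rational(1, 2))), -40615) = Add(-40615, Mul(-53, Pow(881, Rational(1, 2))))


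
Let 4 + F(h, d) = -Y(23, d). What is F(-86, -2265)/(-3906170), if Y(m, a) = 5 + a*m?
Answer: -26043/1953085 ≈ -0.013334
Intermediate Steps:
F(h, d) = -9 - 23*d (F(h, d) = -4 - (5 + d*23) = -4 - (5 + 23*d) = -4 + (-5 - 23*d) = -9 - 23*d)
F(-86, -2265)/(-3906170) = (-9 - 23*(-2265))/(-3906170) = (-9 + 52095)*(-1/3906170) = 52086*(-1/3906170) = -26043/1953085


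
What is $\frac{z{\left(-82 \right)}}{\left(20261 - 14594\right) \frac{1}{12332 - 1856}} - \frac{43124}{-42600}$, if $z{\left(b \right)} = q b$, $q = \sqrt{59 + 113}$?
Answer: $\frac{10781}{10650} - \frac{572688 \sqrt{43}}{1889} \approx -1987.0$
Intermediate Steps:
$q = 2 \sqrt{43}$ ($q = \sqrt{172} = 2 \sqrt{43} \approx 13.115$)
$z{\left(b \right)} = 2 b \sqrt{43}$ ($z{\left(b \right)} = 2 \sqrt{43} b = 2 b \sqrt{43}$)
$\frac{z{\left(-82 \right)}}{\left(20261 - 14594\right) \frac{1}{12332 - 1856}} - \frac{43124}{-42600} = \frac{2 \left(-82\right) \sqrt{43}}{\left(20261 - 14594\right) \frac{1}{12332 - 1856}} - \frac{43124}{-42600} = \frac{\left(-164\right) \sqrt{43}}{5667 \cdot \frac{1}{10476}} - - \frac{10781}{10650} = \frac{\left(-164\right) \sqrt{43}}{5667 \cdot \frac{1}{10476}} + \frac{10781}{10650} = \frac{\left(-164\right) \sqrt{43}}{\frac{1889}{3492}} + \frac{10781}{10650} = - 164 \sqrt{43} \cdot \frac{3492}{1889} + \frac{10781}{10650} = - \frac{572688 \sqrt{43}}{1889} + \frac{10781}{10650} = \frac{10781}{10650} - \frac{572688 \sqrt{43}}{1889}$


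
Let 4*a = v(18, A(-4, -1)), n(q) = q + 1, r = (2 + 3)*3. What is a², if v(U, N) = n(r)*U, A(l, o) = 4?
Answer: 5184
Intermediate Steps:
r = 15 (r = 5*3 = 15)
n(q) = 1 + q
v(U, N) = 16*U (v(U, N) = (1 + 15)*U = 16*U)
a = 72 (a = (16*18)/4 = (¼)*288 = 72)
a² = 72² = 5184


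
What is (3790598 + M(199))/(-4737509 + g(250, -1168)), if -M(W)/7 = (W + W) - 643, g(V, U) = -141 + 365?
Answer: -541759/676755 ≈ -0.80052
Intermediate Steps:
g(V, U) = 224
M(W) = 4501 - 14*W (M(W) = -7*((W + W) - 643) = -7*(2*W - 643) = -7*(-643 + 2*W) = 4501 - 14*W)
(3790598 + M(199))/(-4737509 + g(250, -1168)) = (3790598 + (4501 - 14*199))/(-4737509 + 224) = (3790598 + (4501 - 2786))/(-4737285) = (3790598 + 1715)*(-1/4737285) = 3792313*(-1/4737285) = -541759/676755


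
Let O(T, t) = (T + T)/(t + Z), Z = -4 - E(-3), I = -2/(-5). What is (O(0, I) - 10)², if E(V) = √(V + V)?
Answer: 100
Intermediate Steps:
E(V) = √2*√V (E(V) = √(2*V) = √2*√V)
I = ⅖ (I = -2*(-⅕) = ⅖ ≈ 0.40000)
Z = -4 - I*√6 (Z = -4 - √2*√(-3) = -4 - √2*I*√3 = -4 - I*√6 ≈ -4.0 - 2.4495*I)
O(T, t) = 2*T/(-4 + t - I*√6) (O(T, t) = (T + T)/(t + (-4 - I*√6)) = (2*T)/(-4 + t - I*√6) = 2*T/(-4 + t - I*√6))
(O(0, I) - 10)² = (2*0/(-4 + ⅖ - I*√6) - 10)² = (2*0/(-18/5 - I*√6) - 10)² = (0 - 10)² = (-10)² = 100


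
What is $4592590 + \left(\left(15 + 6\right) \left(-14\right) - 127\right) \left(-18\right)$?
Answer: $4600168$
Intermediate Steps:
$4592590 + \left(\left(15 + 6\right) \left(-14\right) - 127\right) \left(-18\right) = 4592590 + \left(21 \left(-14\right) - 127\right) \left(-18\right) = 4592590 + \left(-294 - 127\right) \left(-18\right) = 4592590 - -7578 = 4592590 + 7578 = 4600168$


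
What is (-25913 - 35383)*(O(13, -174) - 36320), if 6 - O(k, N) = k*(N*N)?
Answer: 26351272992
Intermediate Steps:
O(k, N) = 6 - k*N**2 (O(k, N) = 6 - k*N*N = 6 - k*N**2)
(-25913 - 35383)*(O(13, -174) - 36320) = (-25913 - 35383)*((6 - 1*13*(-174)**2) - 36320) = -61296*((6 - 1*13*30276) - 36320) = -61296*((6 - 393588) - 36320) = -61296*(-393582 - 36320) = -61296*(-429902) = 26351272992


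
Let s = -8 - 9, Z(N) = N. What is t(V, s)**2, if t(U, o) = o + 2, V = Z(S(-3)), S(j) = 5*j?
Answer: 225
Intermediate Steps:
V = -15 (V = 5*(-3) = -15)
s = -17
t(U, o) = 2 + o
t(V, s)**2 = (2 - 17)**2 = (-15)**2 = 225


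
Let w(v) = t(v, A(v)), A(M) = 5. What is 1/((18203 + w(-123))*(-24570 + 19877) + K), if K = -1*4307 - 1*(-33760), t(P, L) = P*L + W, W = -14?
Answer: -1/82445329 ≈ -1.2129e-8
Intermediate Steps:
t(P, L) = -14 + L*P (t(P, L) = P*L - 14 = L*P - 14 = -14 + L*P)
w(v) = -14 + 5*v
K = 29453 (K = -4307 + 33760 = 29453)
1/((18203 + w(-123))*(-24570 + 19877) + K) = 1/((18203 + (-14 + 5*(-123)))*(-24570 + 19877) + 29453) = 1/((18203 + (-14 - 615))*(-4693) + 29453) = 1/((18203 - 629)*(-4693) + 29453) = 1/(17574*(-4693) + 29453) = 1/(-82474782 + 29453) = 1/(-82445329) = -1/82445329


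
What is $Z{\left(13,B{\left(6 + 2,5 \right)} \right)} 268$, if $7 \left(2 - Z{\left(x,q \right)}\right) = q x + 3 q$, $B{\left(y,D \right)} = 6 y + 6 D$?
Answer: $- \frac{330712}{7} \approx -47245.0$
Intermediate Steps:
$B{\left(y,D \right)} = 6 D + 6 y$
$Z{\left(x,q \right)} = 2 - \frac{3 q}{7} - \frac{q x}{7}$ ($Z{\left(x,q \right)} = 2 - \frac{q x + 3 q}{7} = 2 - \frac{3 q + q x}{7} = 2 - \left(\frac{3 q}{7} + \frac{q x}{7}\right) = 2 - \frac{3 q}{7} - \frac{q x}{7}$)
$Z{\left(13,B{\left(6 + 2,5 \right)} \right)} 268 = \left(2 - \frac{3 \left(6 \cdot 5 + 6 \left(6 + 2\right)\right)}{7} - \frac{1}{7} \left(6 \cdot 5 + 6 \left(6 + 2\right)\right) 13\right) 268 = \left(2 - \frac{3 \left(30 + 6 \cdot 8\right)}{7} - \frac{1}{7} \left(30 + 6 \cdot 8\right) 13\right) 268 = \left(2 - \frac{3 \left(30 + 48\right)}{7} - \frac{1}{7} \left(30 + 48\right) 13\right) 268 = \left(2 - \frac{234}{7} - \frac{78}{7} \cdot 13\right) 268 = \left(2 - \frac{234}{7} - \frac{1014}{7}\right) 268 = \left(- \frac{1234}{7}\right) 268 = - \frac{330712}{7}$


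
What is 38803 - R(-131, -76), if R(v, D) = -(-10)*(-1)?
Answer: 38813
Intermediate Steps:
R(v, D) = -10 (R(v, D) = -2*5 = -10)
38803 - R(-131, -76) = 38803 - 1*(-10) = 38803 + 10 = 38813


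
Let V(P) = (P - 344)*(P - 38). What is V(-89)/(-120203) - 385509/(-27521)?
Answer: 44825931016/3308106763 ≈ 13.550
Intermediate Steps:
V(P) = (-344 + P)*(-38 + P)
V(-89)/(-120203) - 385509/(-27521) = (13072 + (-89)² - 382*(-89))/(-120203) - 385509/(-27521) = (13072 + 7921 + 33998)*(-1/120203) - 385509*(-1/27521) = 54991*(-1/120203) + 385509/27521 = -54991/120203 + 385509/27521 = 44825931016/3308106763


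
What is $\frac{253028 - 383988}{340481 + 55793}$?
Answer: $- \frac{65480}{198137} \approx -0.33048$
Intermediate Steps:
$\frac{253028 - 383988}{340481 + 55793} = - \frac{130960}{396274} = \left(-130960\right) \frac{1}{396274} = - \frac{65480}{198137}$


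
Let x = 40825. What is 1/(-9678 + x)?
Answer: 1/31147 ≈ 3.2106e-5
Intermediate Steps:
1/(-9678 + x) = 1/(-9678 + 40825) = 1/31147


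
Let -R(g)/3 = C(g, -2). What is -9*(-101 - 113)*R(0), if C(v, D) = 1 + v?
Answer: -5778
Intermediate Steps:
R(g) = -3 - 3*g (R(g) = -3*(1 + g) = -3 - 3*g)
-9*(-101 - 113)*R(0) = -9*(-101 - 113)*(-3 - 3*0) = -(-1926)*(-3 + 0) = -(-1926)*(-3) = -9*642 = -5778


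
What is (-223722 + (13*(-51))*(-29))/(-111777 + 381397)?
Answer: -40899/53924 ≈ -0.75846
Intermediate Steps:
(-223722 + (13*(-51))*(-29))/(-111777 + 381397) = (-223722 - 663*(-29))/269620 = (-223722 + 19227)*(1/269620) = -204495*1/269620 = -40899/53924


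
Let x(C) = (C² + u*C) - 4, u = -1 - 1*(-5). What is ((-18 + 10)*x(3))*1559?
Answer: -212024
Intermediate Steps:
u = 4 (u = -1 + 5 = 4)
x(C) = -4 + C² + 4*C (x(C) = (C² + 4*C) - 4 = -4 + C² + 4*C)
((-18 + 10)*x(3))*1559 = ((-18 + 10)*(-4 + 3² + 4*3))*1559 = -8*(-4 + 9 + 12)*1559 = -8*17*1559 = -136*1559 = -212024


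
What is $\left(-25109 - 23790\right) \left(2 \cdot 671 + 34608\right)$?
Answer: $-1757919050$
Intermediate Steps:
$\left(-25109 - 23790\right) \left(2 \cdot 671 + 34608\right) = - 48899 \left(1342 + 34608\right) = \left(-48899\right) 35950 = -1757919050$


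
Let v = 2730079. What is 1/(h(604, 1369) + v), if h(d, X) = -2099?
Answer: 1/2727980 ≈ 3.6657e-7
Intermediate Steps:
1/(h(604, 1369) + v) = 1/(-2099 + 2730079) = 1/2727980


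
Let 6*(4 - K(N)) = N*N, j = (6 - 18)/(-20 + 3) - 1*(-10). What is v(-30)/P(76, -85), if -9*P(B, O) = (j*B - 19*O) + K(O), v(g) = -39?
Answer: 35802/125305 ≈ 0.28572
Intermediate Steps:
j = 182/17 (j = -12/(-17) + 10 = -12*(-1/17) + 10 = 12/17 + 10 = 182/17 ≈ 10.706)
K(N) = 4 - N²/6 (K(N) = 4 - N*N/6 = 4 - N²/6)
P(B, O) = -4/9 - 182*B/153 + O²/54 + 19*O/9 (P(B, O) = -((182*B/17 - 19*O) + (4 - O²/6))/9 = -((-19*O + 182*B/17) + (4 - O²/6))/9 = -(4 - 19*O - O²/6 + 182*B/17)/9 = -4/9 - 182*B/153 + O²/54 + 19*O/9)
v(-30)/P(76, -85) = -39/(-4/9 - 182/153*76 + (1/54)*(-85)² + (19/9)*(-85)) = -39/(-4/9 - 13832/153 + (1/54)*7225 - 1615/9) = -39/(-4/9 - 13832/153 + 7225/54 - 1615/9) = -39/(-125305/918) = -39*(-918/125305) = 35802/125305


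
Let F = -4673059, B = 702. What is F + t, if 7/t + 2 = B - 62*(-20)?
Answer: -9065734453/1940 ≈ -4.6731e+6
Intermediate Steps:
t = 7/1940 (t = 7/(-2 + (702 - 62*(-20))) = 7/(-2 + (702 + 1240)) = 7/(-2 + 1942) = 7/1940 ≈ 0.0036082)
F + t = -4673059 + 7/1940 = -9065734453/1940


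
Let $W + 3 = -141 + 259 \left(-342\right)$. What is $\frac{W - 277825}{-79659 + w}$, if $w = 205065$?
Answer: $- \frac{366547}{125406} \approx -2.9229$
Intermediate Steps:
$W = -88722$ ($W = -3 + \left(-141 + 259 \left(-342\right)\right) = -3 - 88719 = -88722$)
$\frac{W - 277825}{-79659 + w} = \frac{-88722 - 277825}{-79659 + 205065} = - \frac{366547}{125406}$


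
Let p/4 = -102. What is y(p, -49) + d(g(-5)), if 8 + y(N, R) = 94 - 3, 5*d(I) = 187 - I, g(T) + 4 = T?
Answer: 611/5 ≈ 122.20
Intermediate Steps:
p = -408 (p = 4*(-102) = -408)
g(T) = -4 + T
d(I) = 187/5 - I/5 (d(I) = (187 - I)/5 = 187/5 - I/5)
y(N, R) = 83 (y(N, R) = -8 + (94 - 3) = -8 + 91 = 83)
y(p, -49) + d(g(-5)) = 83 + (187/5 - (-4 - 5)/5) = 83 + (187/5 - ⅕*(-9)) = 83 + (187/5 + 9/5) = 83 + 196/5 = 611/5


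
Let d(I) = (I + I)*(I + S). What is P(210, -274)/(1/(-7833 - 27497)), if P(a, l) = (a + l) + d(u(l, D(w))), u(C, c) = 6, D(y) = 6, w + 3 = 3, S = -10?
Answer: 3956960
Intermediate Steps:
w = 0 (w = -3 + 3 = 0)
d(I) = 2*I*(-10 + I) (d(I) = (I + I)*(I - 10) = (2*I)*(-10 + I) = 2*I*(-10 + I))
P(a, l) = -48 + a + l (P(a, l) = (a + l) + 2*6*(-10 + 6) = (a + l) + 2*6*(-4) = (a + l) - 48 = -48 + a + l)
P(210, -274)/(1/(-7833 - 27497)) = (-48 + 210 - 274)/(1/(-7833 - 27497)) = -112/(1/(-35330)) = -112/(-1/35330) = -112*(-35330) = 3956960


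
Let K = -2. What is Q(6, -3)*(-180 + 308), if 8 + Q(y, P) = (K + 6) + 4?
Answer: 0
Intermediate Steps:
Q(y, P) = 0 (Q(y, P) = -8 + ((-2 + 6) + 4) = -8 + (4 + 4) = -8 + 8 = 0)
Q(6, -3)*(-180 + 308) = 0*(-180 + 308) = 0*128 = 0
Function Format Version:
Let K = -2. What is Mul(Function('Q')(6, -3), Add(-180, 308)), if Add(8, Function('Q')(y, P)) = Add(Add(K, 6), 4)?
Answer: 0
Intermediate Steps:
Function('Q')(y, P) = 0 (Function('Q')(y, P) = Add(-8, Add(Add(-2, 6), 4)) = Add(-8, Add(4, 4)) = Add(-8, 8) = 0)
Mul(Function('Q')(6, -3), Add(-180, 308)) = Mul(0, Add(-180, 308)) = Mul(0, 128) = 0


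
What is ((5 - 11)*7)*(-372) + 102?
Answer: 15726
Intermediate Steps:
((5 - 11)*7)*(-372) + 102 = -6*7*(-372) + 102 = -42*(-372) + 102 = 15624 + 102 = 15726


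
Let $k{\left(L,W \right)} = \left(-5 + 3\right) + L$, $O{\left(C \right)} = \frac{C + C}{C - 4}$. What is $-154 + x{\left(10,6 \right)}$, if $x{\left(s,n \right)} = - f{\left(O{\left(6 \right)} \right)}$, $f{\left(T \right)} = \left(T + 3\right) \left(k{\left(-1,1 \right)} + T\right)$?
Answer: $-181$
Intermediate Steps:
$O{\left(C \right)} = \frac{2 C}{-4 + C}$
$k{\left(L,W \right)} = -2 + L$
$f{\left(T \right)} = \left(-3 + T\right) \left(3 + T\right)$ ($f{\left(T \right)} = \left(T + 3\right) \left(\left(-2 - 1\right) + T\right) = \left(3 + T\right) \left(-3 + T\right) = \left(-3 + T\right) \left(3 + T\right)$)
$x{\left(s,n \right)} = -27$ ($x{\left(s,n \right)} = - (-9 + \left(2 \cdot 6 \frac{1}{-4 + 6}\right)^{2}) = - (-9 + \left(2 \cdot 6 \cdot \frac{1}{2}\right)^{2}) = - (-9 + 6^{2}) = - (-9 + 36) = \left(-1\right) 27 = -27$)
$-154 + x{\left(10,6 \right)} = -154 - 27 = -181$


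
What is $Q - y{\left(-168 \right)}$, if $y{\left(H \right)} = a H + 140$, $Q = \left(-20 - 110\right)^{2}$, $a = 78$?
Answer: $29864$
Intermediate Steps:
$Q = 16900$ ($Q = \left(-130\right)^{2} = 16900$)
$y{\left(H \right)} = 140 + 78 H$ ($y{\left(H \right)} = 78 H + 140 = 140 + 78 H$)
$Q - y{\left(-168 \right)} = 16900 - \left(140 + 78 \left(-168\right)\right) = 16900 - \left(140 - 13104\right) = 16900 - -12964 = 16900 + 12964 = 29864$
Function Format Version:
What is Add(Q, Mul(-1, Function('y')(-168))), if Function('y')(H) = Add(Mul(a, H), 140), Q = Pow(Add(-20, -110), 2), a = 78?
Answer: 29864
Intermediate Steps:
Q = 16900 (Q = Pow(-130, 2) = 16900)
Function('y')(H) = Add(140, Mul(78, H)) (Function('y')(H) = Add(Mul(78, H), 140) = Add(140, Mul(78, H)))
Add(Q, Mul(-1, Function('y')(-168))) = Add(16900, Mul(-1, Add(140, Mul(78, -168)))) = Add(16900, Mul(-1, Add(140, -13104))) = Add(16900, Mul(-1, -12964)) = Add(16900, 12964) = 29864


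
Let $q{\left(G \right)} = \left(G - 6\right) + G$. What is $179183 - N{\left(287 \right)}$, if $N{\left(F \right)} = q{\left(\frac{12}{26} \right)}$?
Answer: $\frac{2329445}{13} \approx 1.7919 \cdot 10^{5}$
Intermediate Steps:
$q{\left(G \right)} = -6 + 2 G$ ($q{\left(G \right)} = \left(-6 + G\right) + G = -6 + 2 G$)
$N{\left(F \right)} = - \frac{66}{13}$ ($N{\left(F \right)} = -6 + 2 \cdot \frac{12}{26} = -6 + 2 \cdot 12 \cdot \frac{1}{26} = -6 + 2 \cdot \frac{6}{13} = -6 + \frac{12}{13} = - \frac{66}{13}$)
$179183 - N{\left(287 \right)} = 179183 - - \frac{66}{13} = 179183 + \frac{66}{13} = \frac{2329445}{13}$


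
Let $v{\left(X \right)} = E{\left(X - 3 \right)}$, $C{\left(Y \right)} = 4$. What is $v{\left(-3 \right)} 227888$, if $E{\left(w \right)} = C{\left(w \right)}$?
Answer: $911552$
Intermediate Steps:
$E{\left(w \right)} = 4$
$v{\left(X \right)} = 4$
$v{\left(-3 \right)} 227888 = 4 \cdot 227888 = 911552$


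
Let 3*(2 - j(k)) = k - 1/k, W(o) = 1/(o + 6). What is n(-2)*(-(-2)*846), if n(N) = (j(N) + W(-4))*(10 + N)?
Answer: 40608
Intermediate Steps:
W(o) = 1/(6 + o)
j(k) = 2 - k/3 + 1/(3*k) (j(k) = 2 - (k - 1/k)/3 = 2 + (-k/3 + 1/(3*k)) = 2 - k/3 + 1/(3*k))
n(N) = (1/2 + (1 - N*(-6 + N))/(3*N))*(10 + N) (n(N) = ((1 - N*(-6 + N))/(3*N) + 1/(6 - 4))*(10 + N) = ((1 - N*(-6 + N))/(3*N) + 1/2)*(10 + N) = (1/2 + (1 - N*(-6 + N))/(3*N))*(10 + N))
n(-2)*(-(-2)*846) = ((1/6)*(20 - 5*(-2)**2 - 2*(-2)**3 + 152*(-2))/(-2))*(-(-2)*846) = ((1/6)*(-1/2)*(20 - 5*4 - 2*(-8) - 304))*(-2*(-846)) = ((1/6)*(-1/2)*(20 - 20 + 16 - 304))*1692 = ((1/6)*(-1/2)*(-288))*1692 = 24*1692 = 40608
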